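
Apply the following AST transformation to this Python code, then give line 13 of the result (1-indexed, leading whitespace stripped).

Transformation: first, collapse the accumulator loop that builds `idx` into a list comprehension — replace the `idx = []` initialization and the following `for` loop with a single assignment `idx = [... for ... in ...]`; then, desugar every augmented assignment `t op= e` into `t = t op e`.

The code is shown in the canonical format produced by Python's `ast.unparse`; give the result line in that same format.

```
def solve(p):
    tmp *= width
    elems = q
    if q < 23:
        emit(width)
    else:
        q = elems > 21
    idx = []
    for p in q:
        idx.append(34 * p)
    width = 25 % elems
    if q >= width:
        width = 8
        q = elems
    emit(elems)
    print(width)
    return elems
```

emit(elems)

Transformed code:
def solve(p):
    tmp = tmp * width
    elems = q
    if q < 23:
        emit(width)
    else:
        q = elems > 21
    idx = [34 * p for p in q]
    width = 25 % elems
    if q >= width:
        width = 8
        q = elems
    emit(elems)
    print(width)
    return elems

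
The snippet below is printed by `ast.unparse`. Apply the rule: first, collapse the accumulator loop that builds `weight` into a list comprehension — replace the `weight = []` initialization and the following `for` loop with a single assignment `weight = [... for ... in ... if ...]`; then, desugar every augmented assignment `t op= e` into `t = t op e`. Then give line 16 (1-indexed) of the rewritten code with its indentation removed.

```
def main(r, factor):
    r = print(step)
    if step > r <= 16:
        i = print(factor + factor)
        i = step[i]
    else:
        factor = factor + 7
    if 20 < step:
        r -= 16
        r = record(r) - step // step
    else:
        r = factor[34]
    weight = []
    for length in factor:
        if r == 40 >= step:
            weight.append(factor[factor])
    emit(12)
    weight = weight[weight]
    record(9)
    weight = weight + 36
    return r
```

record(9)

Transformed code:
def main(r, factor):
    r = print(step)
    if step > r <= 16:
        i = print(factor + factor)
        i = step[i]
    else:
        factor = factor + 7
    if 20 < step:
        r = r - 16
        r = record(r) - step // step
    else:
        r = factor[34]
    weight = [factor[factor] for length in factor if r == 40 >= step]
    emit(12)
    weight = weight[weight]
    record(9)
    weight = weight + 36
    return r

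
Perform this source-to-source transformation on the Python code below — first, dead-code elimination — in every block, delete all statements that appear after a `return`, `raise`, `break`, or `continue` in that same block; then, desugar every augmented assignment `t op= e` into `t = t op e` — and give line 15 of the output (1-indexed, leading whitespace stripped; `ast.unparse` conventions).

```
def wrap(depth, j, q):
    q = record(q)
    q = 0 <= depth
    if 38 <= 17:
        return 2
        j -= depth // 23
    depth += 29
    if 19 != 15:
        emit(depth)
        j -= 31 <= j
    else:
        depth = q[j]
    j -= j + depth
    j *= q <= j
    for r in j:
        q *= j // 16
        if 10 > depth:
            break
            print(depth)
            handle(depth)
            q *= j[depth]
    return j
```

Transformed code:
def wrap(depth, j, q):
    q = record(q)
    q = 0 <= depth
    if 38 <= 17:
        return 2
    depth = depth + 29
    if 19 != 15:
        emit(depth)
        j = j - (31 <= j)
    else:
        depth = q[j]
    j = j - (j + depth)
    j = j * (q <= j)
    for r in j:
        q = q * (j // 16)
        if 10 > depth:
            break
    return j

q = q * (j // 16)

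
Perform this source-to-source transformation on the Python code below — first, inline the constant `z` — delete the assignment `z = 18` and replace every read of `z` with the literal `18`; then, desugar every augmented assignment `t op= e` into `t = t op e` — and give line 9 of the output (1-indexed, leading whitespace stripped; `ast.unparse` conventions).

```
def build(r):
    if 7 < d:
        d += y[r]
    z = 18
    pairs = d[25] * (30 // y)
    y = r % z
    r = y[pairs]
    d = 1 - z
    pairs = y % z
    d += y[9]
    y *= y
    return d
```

d = d + y[9]

Transformed code:
def build(r):
    if 7 < d:
        d = d + y[r]
    pairs = d[25] * (30 // y)
    y = r % 18
    r = y[pairs]
    d = 1 - 18
    pairs = y % 18
    d = d + y[9]
    y = y * y
    return d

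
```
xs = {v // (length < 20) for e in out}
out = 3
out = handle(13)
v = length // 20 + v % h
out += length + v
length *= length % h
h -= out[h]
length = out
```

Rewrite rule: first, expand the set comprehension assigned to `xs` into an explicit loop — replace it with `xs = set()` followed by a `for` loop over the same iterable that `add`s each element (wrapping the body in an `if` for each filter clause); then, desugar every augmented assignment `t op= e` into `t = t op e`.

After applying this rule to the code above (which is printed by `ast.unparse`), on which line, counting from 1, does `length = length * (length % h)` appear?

Transformed code:
xs = set()
for e in out:
    xs.add(v // (length < 20))
out = 3
out = handle(13)
v = length // 20 + v % h
out = out + (length + v)
length = length * (length % h)
h = h - out[h]
length = out

8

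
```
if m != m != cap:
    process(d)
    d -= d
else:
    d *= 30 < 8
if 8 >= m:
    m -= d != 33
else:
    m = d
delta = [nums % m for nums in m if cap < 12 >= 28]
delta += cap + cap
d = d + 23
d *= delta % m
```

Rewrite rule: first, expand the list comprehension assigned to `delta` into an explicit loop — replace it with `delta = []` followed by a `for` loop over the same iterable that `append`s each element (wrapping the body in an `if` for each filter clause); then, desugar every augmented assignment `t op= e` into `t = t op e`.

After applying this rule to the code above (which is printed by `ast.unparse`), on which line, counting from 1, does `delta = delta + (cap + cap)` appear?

Transformed code:
if m != m != cap:
    process(d)
    d = d - d
else:
    d = d * (30 < 8)
if 8 >= m:
    m = m - (d != 33)
else:
    m = d
delta = []
for nums in m:
    if cap < 12 >= 28:
        delta.append(nums % m)
delta = delta + (cap + cap)
d = d + 23
d = d * (delta % m)

14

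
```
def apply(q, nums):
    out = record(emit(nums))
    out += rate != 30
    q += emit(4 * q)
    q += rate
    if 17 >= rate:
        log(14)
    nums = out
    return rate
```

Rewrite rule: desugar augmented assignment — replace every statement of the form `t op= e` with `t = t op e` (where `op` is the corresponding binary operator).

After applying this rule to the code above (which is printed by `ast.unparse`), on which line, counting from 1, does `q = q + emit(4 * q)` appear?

Transformed code:
def apply(q, nums):
    out = record(emit(nums))
    out = out + (rate != 30)
    q = q + emit(4 * q)
    q = q + rate
    if 17 >= rate:
        log(14)
    nums = out
    return rate

4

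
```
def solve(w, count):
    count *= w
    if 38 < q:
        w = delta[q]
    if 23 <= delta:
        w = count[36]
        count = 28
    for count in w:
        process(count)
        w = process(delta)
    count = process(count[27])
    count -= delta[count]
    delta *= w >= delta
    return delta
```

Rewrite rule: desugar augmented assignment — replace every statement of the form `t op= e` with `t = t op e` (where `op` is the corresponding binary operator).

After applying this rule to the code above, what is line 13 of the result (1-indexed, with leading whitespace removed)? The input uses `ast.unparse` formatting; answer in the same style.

Transformed code:
def solve(w, count):
    count = count * w
    if 38 < q:
        w = delta[q]
    if 23 <= delta:
        w = count[36]
        count = 28
    for count in w:
        process(count)
        w = process(delta)
    count = process(count[27])
    count = count - delta[count]
    delta = delta * (w >= delta)
    return delta

delta = delta * (w >= delta)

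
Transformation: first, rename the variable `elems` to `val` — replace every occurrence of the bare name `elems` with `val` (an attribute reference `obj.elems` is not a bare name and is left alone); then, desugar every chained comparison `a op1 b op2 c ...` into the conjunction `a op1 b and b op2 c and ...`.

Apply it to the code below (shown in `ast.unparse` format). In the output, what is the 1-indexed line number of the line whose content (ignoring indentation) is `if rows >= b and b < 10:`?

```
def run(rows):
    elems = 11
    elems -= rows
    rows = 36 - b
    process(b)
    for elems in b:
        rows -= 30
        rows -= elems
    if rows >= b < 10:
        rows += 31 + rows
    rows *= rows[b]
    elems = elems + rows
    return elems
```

Transformed code:
def run(rows):
    val = 11
    val -= rows
    rows = 36 - b
    process(b)
    for val in b:
        rows -= 30
        rows -= val
    if rows >= b and b < 10:
        rows += 31 + rows
    rows *= rows[b]
    val = val + rows
    return val

9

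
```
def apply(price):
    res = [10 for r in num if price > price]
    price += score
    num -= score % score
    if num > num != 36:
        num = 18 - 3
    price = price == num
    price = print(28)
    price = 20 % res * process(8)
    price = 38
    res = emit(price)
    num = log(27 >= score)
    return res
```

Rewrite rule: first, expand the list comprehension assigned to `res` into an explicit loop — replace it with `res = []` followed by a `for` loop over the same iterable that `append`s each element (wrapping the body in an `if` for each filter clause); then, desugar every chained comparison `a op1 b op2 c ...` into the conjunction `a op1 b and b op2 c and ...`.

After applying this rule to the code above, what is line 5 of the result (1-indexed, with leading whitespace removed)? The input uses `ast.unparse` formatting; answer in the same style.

res.append(10)

Transformed code:
def apply(price):
    res = []
    for r in num:
        if price > price:
            res.append(10)
    price += score
    num -= score % score
    if num > num and num != 36:
        num = 18 - 3
    price = price == num
    price = print(28)
    price = 20 % res * process(8)
    price = 38
    res = emit(price)
    num = log(27 >= score)
    return res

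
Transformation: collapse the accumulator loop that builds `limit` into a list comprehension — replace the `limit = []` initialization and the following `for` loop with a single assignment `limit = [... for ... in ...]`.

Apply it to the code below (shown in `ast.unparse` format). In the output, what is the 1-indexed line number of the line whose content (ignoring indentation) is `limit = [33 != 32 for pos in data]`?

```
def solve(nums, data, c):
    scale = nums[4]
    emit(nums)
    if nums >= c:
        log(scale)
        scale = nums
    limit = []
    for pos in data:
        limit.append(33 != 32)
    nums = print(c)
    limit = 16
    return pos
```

Transformed code:
def solve(nums, data, c):
    scale = nums[4]
    emit(nums)
    if nums >= c:
        log(scale)
        scale = nums
    limit = [33 != 32 for pos in data]
    nums = print(c)
    limit = 16
    return pos

7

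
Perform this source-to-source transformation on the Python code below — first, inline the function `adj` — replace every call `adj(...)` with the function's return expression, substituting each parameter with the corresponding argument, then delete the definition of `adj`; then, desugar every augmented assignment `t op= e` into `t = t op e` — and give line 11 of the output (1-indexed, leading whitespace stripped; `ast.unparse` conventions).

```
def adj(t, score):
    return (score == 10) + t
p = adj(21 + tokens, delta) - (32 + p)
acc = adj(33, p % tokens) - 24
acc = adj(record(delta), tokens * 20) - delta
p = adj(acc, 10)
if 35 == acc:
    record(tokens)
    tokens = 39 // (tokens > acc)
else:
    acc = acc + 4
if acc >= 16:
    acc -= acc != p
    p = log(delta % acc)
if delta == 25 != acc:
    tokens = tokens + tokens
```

Transformed code:
p = (delta == 10) + (21 + tokens) - (32 + p)
acc = (p % tokens == 10) + 33 - 24
acc = (tokens * 20 == 10) + record(delta) - delta
p = (10 == 10) + acc
if 35 == acc:
    record(tokens)
    tokens = 39 // (tokens > acc)
else:
    acc = acc + 4
if acc >= 16:
    acc = acc - (acc != p)
    p = log(delta % acc)
if delta == 25 != acc:
    tokens = tokens + tokens

acc = acc - (acc != p)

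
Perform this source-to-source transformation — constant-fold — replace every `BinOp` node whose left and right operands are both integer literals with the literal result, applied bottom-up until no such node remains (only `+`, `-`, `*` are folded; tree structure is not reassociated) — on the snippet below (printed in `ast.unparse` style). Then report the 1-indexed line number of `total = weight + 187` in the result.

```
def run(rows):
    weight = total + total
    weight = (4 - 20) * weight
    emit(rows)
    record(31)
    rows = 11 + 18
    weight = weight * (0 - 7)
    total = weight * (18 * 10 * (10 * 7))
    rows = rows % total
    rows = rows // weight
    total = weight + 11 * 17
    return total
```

11

Transformed code:
def run(rows):
    weight = total + total
    weight = -16 * weight
    emit(rows)
    record(31)
    rows = 29
    weight = weight * -7
    total = weight * 12600
    rows = rows % total
    rows = rows // weight
    total = weight + 187
    return total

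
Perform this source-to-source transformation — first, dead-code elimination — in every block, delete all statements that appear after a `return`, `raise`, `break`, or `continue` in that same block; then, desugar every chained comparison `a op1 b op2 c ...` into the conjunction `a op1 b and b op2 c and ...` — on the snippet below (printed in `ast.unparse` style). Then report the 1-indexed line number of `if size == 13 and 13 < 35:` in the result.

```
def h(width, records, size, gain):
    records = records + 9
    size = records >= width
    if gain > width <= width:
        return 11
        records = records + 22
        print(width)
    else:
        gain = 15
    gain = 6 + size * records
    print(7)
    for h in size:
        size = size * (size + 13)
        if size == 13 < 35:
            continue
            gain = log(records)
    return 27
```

Transformed code:
def h(width, records, size, gain):
    records = records + 9
    size = records >= width
    if gain > width and width <= width:
        return 11
    else:
        gain = 15
    gain = 6 + size * records
    print(7)
    for h in size:
        size = size * (size + 13)
        if size == 13 and 13 < 35:
            continue
    return 27

12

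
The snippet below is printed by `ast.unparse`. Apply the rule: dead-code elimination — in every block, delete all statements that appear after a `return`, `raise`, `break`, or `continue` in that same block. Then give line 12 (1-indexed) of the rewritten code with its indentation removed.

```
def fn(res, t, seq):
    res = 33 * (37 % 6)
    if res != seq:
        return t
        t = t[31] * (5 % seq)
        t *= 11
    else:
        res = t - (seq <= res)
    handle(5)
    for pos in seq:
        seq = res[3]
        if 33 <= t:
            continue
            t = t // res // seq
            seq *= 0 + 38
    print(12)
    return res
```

print(12)

Transformed code:
def fn(res, t, seq):
    res = 33 * (37 % 6)
    if res != seq:
        return t
    else:
        res = t - (seq <= res)
    handle(5)
    for pos in seq:
        seq = res[3]
        if 33 <= t:
            continue
    print(12)
    return res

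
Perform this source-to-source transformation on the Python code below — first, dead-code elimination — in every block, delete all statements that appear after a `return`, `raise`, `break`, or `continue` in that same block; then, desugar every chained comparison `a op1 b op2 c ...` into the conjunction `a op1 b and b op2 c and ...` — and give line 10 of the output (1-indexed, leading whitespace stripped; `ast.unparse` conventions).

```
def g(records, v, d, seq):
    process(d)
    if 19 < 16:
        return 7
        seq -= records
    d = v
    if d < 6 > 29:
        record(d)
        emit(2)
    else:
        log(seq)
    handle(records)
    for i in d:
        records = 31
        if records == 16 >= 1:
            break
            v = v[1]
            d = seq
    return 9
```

Transformed code:
def g(records, v, d, seq):
    process(d)
    if 19 < 16:
        return 7
    d = v
    if d < 6 and 6 > 29:
        record(d)
        emit(2)
    else:
        log(seq)
    handle(records)
    for i in d:
        records = 31
        if records == 16 and 16 >= 1:
            break
    return 9

log(seq)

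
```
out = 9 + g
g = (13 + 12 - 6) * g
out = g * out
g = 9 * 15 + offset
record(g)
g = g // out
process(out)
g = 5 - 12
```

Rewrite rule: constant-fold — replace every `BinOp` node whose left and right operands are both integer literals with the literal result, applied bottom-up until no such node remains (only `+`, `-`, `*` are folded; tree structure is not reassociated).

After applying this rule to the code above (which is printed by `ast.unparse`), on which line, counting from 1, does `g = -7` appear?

8

Transformed code:
out = 9 + g
g = 19 * g
out = g * out
g = 135 + offset
record(g)
g = g // out
process(out)
g = -7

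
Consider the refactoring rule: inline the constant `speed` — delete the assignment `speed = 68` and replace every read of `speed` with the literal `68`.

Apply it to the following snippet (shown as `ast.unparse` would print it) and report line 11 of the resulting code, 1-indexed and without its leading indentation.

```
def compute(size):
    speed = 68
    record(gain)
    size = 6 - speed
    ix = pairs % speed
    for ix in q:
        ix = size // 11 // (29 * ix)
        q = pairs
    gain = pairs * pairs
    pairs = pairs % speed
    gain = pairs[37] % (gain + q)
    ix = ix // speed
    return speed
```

ix = ix // 68

Transformed code:
def compute(size):
    record(gain)
    size = 6 - 68
    ix = pairs % 68
    for ix in q:
        ix = size // 11 // (29 * ix)
        q = pairs
    gain = pairs * pairs
    pairs = pairs % 68
    gain = pairs[37] % (gain + q)
    ix = ix // 68
    return 68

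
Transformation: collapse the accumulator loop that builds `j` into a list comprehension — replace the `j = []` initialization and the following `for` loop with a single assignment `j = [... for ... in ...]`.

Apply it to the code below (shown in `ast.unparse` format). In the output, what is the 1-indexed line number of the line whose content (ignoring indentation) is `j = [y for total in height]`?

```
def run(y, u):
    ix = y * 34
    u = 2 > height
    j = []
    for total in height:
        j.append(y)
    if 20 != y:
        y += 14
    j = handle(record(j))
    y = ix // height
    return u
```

4

Transformed code:
def run(y, u):
    ix = y * 34
    u = 2 > height
    j = [y for total in height]
    if 20 != y:
        y += 14
    j = handle(record(j))
    y = ix // height
    return u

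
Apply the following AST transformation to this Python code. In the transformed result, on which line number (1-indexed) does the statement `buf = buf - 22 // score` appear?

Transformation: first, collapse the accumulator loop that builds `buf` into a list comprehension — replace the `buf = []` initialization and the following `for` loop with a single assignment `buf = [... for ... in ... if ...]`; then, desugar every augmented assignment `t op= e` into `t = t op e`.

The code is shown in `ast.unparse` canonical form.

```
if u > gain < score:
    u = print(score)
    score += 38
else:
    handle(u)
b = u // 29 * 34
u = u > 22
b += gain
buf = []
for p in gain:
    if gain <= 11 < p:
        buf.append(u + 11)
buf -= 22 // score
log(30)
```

10

Transformed code:
if u > gain < score:
    u = print(score)
    score = score + 38
else:
    handle(u)
b = u // 29 * 34
u = u > 22
b = b + gain
buf = [u + 11 for p in gain if gain <= 11 < p]
buf = buf - 22 // score
log(30)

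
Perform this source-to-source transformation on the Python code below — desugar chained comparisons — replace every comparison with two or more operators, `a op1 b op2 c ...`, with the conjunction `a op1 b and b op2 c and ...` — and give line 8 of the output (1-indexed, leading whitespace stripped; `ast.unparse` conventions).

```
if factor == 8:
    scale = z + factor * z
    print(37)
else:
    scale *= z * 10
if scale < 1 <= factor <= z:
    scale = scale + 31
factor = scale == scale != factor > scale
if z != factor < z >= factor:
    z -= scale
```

Transformed code:
if factor == 8:
    scale = z + factor * z
    print(37)
else:
    scale *= z * 10
if scale < 1 and 1 <= factor and (factor <= z):
    scale = scale + 31
factor = scale == scale and scale != factor and (factor > scale)
if z != factor and factor < z and (z >= factor):
    z -= scale

factor = scale == scale and scale != factor and (factor > scale)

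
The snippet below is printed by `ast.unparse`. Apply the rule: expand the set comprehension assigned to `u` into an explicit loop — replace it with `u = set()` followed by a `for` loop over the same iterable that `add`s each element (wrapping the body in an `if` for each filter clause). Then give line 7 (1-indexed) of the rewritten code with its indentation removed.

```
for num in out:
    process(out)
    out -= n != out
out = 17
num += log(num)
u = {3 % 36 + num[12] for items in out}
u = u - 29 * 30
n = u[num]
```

Transformed code:
for num in out:
    process(out)
    out -= n != out
out = 17
num += log(num)
u = set()
for items in out:
    u.add(3 % 36 + num[12])
u = u - 29 * 30
n = u[num]

for items in out:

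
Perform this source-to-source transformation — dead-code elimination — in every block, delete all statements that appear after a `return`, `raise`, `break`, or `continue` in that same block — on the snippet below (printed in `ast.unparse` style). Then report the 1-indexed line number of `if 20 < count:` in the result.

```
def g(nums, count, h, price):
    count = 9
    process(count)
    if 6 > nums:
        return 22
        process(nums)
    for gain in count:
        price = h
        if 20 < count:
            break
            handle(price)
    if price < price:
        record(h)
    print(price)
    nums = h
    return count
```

Transformed code:
def g(nums, count, h, price):
    count = 9
    process(count)
    if 6 > nums:
        return 22
    for gain in count:
        price = h
        if 20 < count:
            break
    if price < price:
        record(h)
    print(price)
    nums = h
    return count

8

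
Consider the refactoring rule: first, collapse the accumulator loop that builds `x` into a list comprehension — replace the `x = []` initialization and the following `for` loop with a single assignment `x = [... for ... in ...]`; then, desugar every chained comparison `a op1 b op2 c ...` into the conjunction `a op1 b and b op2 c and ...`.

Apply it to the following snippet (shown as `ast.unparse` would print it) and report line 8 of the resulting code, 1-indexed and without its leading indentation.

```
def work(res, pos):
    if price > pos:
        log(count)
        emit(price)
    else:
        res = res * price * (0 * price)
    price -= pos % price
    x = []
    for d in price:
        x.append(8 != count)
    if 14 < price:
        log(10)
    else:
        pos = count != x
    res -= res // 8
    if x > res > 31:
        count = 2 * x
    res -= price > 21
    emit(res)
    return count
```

x = [8 != count for d in price]

Transformed code:
def work(res, pos):
    if price > pos:
        log(count)
        emit(price)
    else:
        res = res * price * (0 * price)
    price -= pos % price
    x = [8 != count for d in price]
    if 14 < price:
        log(10)
    else:
        pos = count != x
    res -= res // 8
    if x > res and res > 31:
        count = 2 * x
    res -= price > 21
    emit(res)
    return count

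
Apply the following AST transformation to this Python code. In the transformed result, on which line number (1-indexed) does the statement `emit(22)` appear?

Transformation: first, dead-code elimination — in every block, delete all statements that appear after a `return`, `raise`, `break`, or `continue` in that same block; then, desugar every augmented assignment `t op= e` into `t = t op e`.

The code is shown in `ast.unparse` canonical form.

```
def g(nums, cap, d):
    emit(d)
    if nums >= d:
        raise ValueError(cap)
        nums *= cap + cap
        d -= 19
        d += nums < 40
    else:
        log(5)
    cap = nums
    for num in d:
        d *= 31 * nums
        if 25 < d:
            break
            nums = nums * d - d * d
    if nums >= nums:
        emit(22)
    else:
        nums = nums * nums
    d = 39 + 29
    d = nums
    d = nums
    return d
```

Transformed code:
def g(nums, cap, d):
    emit(d)
    if nums >= d:
        raise ValueError(cap)
    else:
        log(5)
    cap = nums
    for num in d:
        d = d * (31 * nums)
        if 25 < d:
            break
    if nums >= nums:
        emit(22)
    else:
        nums = nums * nums
    d = 39 + 29
    d = nums
    d = nums
    return d

13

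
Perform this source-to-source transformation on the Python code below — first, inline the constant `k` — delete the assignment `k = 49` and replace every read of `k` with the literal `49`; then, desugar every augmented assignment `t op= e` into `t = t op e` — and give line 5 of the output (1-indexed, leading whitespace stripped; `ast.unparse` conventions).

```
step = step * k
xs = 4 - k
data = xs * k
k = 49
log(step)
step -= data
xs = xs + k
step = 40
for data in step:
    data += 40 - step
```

step = step - data

Transformed code:
step = step * 49
xs = 4 - 49
data = xs * 49
log(step)
step = step - data
xs = xs + 49
step = 40
for data in step:
    data = data + (40 - step)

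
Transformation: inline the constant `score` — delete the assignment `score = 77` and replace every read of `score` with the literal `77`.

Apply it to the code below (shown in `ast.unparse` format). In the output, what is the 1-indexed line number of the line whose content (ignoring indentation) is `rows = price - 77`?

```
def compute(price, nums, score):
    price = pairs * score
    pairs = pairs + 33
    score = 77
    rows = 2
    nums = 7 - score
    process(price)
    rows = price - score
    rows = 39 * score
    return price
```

Transformed code:
def compute(price, nums, score):
    price = pairs * 77
    pairs = pairs + 33
    rows = 2
    nums = 7 - 77
    process(price)
    rows = price - 77
    rows = 39 * 77
    return price

7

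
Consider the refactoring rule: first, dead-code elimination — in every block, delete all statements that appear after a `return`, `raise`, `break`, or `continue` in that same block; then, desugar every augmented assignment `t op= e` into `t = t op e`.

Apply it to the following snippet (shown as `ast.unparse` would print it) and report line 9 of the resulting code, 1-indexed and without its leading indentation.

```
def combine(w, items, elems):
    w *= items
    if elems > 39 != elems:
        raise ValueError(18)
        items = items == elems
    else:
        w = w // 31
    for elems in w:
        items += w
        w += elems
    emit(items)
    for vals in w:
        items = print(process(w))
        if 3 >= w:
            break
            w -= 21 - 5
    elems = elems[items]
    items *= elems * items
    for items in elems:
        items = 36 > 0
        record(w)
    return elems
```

Transformed code:
def combine(w, items, elems):
    w = w * items
    if elems > 39 != elems:
        raise ValueError(18)
    else:
        w = w // 31
    for elems in w:
        items = items + w
        w = w + elems
    emit(items)
    for vals in w:
        items = print(process(w))
        if 3 >= w:
            break
    elems = elems[items]
    items = items * (elems * items)
    for items in elems:
        items = 36 > 0
        record(w)
    return elems

w = w + elems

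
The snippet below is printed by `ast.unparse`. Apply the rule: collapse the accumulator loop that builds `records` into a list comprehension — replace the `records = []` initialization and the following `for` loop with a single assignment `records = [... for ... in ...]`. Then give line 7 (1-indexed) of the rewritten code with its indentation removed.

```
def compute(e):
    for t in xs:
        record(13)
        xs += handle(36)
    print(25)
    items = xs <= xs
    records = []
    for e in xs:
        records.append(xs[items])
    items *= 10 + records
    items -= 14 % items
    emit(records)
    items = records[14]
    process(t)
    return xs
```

Transformed code:
def compute(e):
    for t in xs:
        record(13)
        xs += handle(36)
    print(25)
    items = xs <= xs
    records = [xs[items] for e in xs]
    items *= 10 + records
    items -= 14 % items
    emit(records)
    items = records[14]
    process(t)
    return xs

records = [xs[items] for e in xs]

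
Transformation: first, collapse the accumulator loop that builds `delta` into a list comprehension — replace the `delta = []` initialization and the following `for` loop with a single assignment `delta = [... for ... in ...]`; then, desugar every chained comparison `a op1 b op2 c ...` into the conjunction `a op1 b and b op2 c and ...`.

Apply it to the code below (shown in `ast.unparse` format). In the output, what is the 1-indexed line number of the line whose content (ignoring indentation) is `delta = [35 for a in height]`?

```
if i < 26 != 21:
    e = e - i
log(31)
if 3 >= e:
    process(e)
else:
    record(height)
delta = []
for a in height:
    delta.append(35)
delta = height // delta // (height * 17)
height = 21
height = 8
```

8

Transformed code:
if i < 26 and 26 != 21:
    e = e - i
log(31)
if 3 >= e:
    process(e)
else:
    record(height)
delta = [35 for a in height]
delta = height // delta // (height * 17)
height = 21
height = 8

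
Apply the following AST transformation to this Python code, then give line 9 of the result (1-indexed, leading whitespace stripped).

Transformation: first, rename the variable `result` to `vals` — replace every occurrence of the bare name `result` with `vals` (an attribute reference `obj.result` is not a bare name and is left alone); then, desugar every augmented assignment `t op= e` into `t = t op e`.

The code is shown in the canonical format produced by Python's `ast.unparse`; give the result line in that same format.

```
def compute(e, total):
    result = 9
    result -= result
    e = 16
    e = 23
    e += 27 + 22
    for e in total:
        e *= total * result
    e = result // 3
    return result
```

Transformed code:
def compute(e, total):
    vals = 9
    vals = vals - vals
    e = 16
    e = 23
    e = e + (27 + 22)
    for e in total:
        e = e * (total * vals)
    e = vals // 3
    return vals

e = vals // 3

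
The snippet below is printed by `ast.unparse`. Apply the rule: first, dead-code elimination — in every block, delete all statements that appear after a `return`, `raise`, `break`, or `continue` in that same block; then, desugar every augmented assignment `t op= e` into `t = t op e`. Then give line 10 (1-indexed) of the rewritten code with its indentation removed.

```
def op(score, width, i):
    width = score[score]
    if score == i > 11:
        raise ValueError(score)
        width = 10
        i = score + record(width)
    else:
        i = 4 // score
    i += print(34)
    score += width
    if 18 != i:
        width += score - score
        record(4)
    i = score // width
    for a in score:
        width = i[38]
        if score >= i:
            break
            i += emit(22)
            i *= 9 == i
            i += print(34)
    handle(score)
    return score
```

Transformed code:
def op(score, width, i):
    width = score[score]
    if score == i > 11:
        raise ValueError(score)
    else:
        i = 4 // score
    i = i + print(34)
    score = score + width
    if 18 != i:
        width = width + (score - score)
        record(4)
    i = score // width
    for a in score:
        width = i[38]
        if score >= i:
            break
    handle(score)
    return score

width = width + (score - score)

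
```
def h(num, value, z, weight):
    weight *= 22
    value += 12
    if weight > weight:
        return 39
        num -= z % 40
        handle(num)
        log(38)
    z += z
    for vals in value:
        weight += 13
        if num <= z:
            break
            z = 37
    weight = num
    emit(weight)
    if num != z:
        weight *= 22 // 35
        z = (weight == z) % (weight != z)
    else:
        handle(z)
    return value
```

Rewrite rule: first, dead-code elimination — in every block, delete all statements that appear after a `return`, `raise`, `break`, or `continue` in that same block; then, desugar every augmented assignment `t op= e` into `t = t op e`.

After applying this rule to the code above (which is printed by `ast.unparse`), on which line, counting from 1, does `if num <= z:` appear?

9

Transformed code:
def h(num, value, z, weight):
    weight = weight * 22
    value = value + 12
    if weight > weight:
        return 39
    z = z + z
    for vals in value:
        weight = weight + 13
        if num <= z:
            break
    weight = num
    emit(weight)
    if num != z:
        weight = weight * (22 // 35)
        z = (weight == z) % (weight != z)
    else:
        handle(z)
    return value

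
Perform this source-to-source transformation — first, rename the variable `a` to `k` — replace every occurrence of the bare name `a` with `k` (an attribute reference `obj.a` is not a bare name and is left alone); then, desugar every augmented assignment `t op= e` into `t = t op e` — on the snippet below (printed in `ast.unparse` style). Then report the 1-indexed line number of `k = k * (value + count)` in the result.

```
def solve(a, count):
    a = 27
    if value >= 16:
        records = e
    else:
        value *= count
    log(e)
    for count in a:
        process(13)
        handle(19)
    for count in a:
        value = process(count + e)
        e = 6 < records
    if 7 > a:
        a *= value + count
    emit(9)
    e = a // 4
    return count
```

Transformed code:
def solve(k, count):
    k = 27
    if value >= 16:
        records = e
    else:
        value = value * count
    log(e)
    for count in k:
        process(13)
        handle(19)
    for count in k:
        value = process(count + e)
        e = 6 < records
    if 7 > k:
        k = k * (value + count)
    emit(9)
    e = k // 4
    return count

15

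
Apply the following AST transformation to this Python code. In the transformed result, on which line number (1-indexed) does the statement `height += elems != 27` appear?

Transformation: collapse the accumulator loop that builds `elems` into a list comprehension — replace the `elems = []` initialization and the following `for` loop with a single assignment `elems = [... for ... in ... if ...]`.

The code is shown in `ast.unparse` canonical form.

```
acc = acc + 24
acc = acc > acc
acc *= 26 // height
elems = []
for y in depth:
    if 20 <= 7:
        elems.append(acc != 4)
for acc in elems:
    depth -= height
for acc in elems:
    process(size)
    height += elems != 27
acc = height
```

Transformed code:
acc = acc + 24
acc = acc > acc
acc *= 26 // height
elems = [acc != 4 for y in depth if 20 <= 7]
for acc in elems:
    depth -= height
for acc in elems:
    process(size)
    height += elems != 27
acc = height

9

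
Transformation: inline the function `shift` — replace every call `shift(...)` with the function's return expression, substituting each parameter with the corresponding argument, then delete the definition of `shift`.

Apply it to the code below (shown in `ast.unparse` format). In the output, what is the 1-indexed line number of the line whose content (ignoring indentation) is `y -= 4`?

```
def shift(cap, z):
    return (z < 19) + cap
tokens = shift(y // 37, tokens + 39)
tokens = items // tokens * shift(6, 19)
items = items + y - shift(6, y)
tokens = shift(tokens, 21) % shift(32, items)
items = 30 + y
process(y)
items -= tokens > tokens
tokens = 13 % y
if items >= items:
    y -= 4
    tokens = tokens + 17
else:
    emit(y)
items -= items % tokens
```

Transformed code:
tokens = (tokens + 39 < 19) + y // 37
tokens = items // tokens * ((19 < 19) + 6)
items = items + y - ((y < 19) + 6)
tokens = ((21 < 19) + tokens) % ((items < 19) + 32)
items = 30 + y
process(y)
items -= tokens > tokens
tokens = 13 % y
if items >= items:
    y -= 4
    tokens = tokens + 17
else:
    emit(y)
items -= items % tokens

10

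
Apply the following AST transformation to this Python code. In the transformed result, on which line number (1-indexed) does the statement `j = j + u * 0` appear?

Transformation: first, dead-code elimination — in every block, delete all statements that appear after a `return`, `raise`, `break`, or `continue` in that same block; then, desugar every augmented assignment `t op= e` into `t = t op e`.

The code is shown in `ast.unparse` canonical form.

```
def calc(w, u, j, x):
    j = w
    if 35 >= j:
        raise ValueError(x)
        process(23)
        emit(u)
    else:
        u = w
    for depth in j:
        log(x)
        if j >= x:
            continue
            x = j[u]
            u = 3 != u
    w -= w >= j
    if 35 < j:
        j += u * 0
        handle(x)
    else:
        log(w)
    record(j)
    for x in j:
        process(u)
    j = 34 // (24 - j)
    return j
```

13

Transformed code:
def calc(w, u, j, x):
    j = w
    if 35 >= j:
        raise ValueError(x)
    else:
        u = w
    for depth in j:
        log(x)
        if j >= x:
            continue
    w = w - (w >= j)
    if 35 < j:
        j = j + u * 0
        handle(x)
    else:
        log(w)
    record(j)
    for x in j:
        process(u)
    j = 34 // (24 - j)
    return j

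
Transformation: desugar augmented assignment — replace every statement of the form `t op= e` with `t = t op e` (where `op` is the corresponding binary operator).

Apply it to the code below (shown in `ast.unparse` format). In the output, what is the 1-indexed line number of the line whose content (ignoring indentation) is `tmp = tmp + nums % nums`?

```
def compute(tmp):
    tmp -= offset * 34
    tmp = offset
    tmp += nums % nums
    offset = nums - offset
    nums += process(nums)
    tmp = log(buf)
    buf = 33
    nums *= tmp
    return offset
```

Transformed code:
def compute(tmp):
    tmp = tmp - offset * 34
    tmp = offset
    tmp = tmp + nums % nums
    offset = nums - offset
    nums = nums + process(nums)
    tmp = log(buf)
    buf = 33
    nums = nums * tmp
    return offset

4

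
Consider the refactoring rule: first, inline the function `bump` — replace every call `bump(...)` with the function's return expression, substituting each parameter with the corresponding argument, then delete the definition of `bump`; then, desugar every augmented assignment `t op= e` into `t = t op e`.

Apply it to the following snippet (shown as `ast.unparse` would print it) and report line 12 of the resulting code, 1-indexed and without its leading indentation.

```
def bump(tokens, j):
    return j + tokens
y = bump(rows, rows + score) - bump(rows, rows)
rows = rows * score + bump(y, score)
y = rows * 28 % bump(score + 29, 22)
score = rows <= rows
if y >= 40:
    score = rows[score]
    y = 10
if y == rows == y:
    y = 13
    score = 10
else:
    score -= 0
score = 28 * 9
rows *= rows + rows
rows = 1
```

Transformed code:
y = rows + score + rows - (rows + rows)
rows = rows * score + (score + y)
y = rows * 28 % (22 + (score + 29))
score = rows <= rows
if y >= 40:
    score = rows[score]
    y = 10
if y == rows == y:
    y = 13
    score = 10
else:
    score = score - 0
score = 28 * 9
rows = rows * (rows + rows)
rows = 1

score = score - 0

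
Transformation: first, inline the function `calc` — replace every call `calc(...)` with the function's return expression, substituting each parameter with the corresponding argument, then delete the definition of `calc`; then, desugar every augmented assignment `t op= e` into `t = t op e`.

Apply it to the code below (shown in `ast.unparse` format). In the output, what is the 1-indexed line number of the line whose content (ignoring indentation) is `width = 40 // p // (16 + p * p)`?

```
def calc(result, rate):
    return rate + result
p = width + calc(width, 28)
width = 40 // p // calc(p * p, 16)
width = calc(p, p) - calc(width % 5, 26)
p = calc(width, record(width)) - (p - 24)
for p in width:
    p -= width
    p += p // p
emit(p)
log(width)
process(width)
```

Transformed code:
p = width + (28 + width)
width = 40 // p // (16 + p * p)
width = p + p - (26 + width % 5)
p = record(width) + width - (p - 24)
for p in width:
    p = p - width
    p = p + p // p
emit(p)
log(width)
process(width)

2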